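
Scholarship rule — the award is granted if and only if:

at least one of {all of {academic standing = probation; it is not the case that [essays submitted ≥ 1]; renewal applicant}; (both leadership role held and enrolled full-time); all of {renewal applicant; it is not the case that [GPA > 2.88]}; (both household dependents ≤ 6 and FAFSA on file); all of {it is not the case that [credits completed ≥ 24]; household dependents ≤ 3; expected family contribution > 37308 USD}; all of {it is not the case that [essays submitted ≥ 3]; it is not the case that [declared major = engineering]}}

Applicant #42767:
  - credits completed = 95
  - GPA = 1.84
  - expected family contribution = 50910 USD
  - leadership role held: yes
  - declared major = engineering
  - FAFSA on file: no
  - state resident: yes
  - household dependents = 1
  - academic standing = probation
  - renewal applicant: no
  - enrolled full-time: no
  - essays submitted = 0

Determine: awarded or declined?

Atomic conditions:
  academic standing = probation: probation == probation is true
  essays submitted ≥ 1: 0 ≥ 1 is false
  renewal applicant: no → false
  leadership role held: yes → true
  enrolled full-time: no → false
  GPA > 2.88: 1.84 > 2.88 is false
  household dependents ≤ 6: 1 ≤ 6 is true
  FAFSA on file: no → false
  credits completed ≥ 24: 95 ≥ 24 is true
  household dependents ≤ 3: 1 ≤ 3 is true
  expected family contribution > 37308 USD: 50910 > 37308 is true
  essays submitted ≥ 3: 0 ≥ 3 is false
  declared major = engineering: engineering == engineering is true
Combine:
[1.2] NOT false = true
[1] true AND true AND false = false
[2] true AND false = false
[3.2] NOT false = true
[3] false AND true = false
[4] true AND false = false
[5.1] NOT true = false
[5] false AND true AND true = false
[6.1] NOT false = true
[6.2] NOT true = false
[6] true AND false = false
[root] false OR false OR false OR false OR false OR false = false
Overall: false → declined

Declined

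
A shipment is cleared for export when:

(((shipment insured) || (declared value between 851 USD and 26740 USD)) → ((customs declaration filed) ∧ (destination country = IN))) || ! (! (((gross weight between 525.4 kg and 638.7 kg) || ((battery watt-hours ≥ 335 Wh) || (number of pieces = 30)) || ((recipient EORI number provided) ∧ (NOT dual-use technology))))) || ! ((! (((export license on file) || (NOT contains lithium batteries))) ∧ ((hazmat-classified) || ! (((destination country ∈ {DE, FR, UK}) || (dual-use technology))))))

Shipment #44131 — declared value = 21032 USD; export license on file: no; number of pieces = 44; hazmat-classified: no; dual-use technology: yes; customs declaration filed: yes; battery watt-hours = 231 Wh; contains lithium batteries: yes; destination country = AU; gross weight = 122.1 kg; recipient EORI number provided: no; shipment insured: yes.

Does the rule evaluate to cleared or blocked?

Cleared

Atomic conditions:
  shipment insured: yes → true
  declared value between 851 USD and 26740 USD: 21032 in [851, 26740] is true
  customs declaration filed: yes → true
  destination country = IN: AU == IN is false
  gross weight between 525.4 kg and 638.7 kg: 122.1 in [525.4, 638.7] is false
  battery watt-hours ≥ 335 Wh: 231 ≥ 335 is false
  number of pieces = 30: 44 == 30 is false
  recipient EORI number provided: no → false
  NOT dual-use technology: yes → false
  export license on file: no → false
  NOT contains lithium batteries: yes → false
  hazmat-classified: no → false
  destination country ∈ {DE, FR, UK}: AU is not in the set → false
  dual-use technology: yes → true
Combine:
[1.1] true OR true = true
[1.2] true AND false = false
[1] true → false = false
[2.1.1.2] false OR false = false
[2.1.1.3] false AND false = false
[2.1.1] false OR false OR false = false
[2.1] NOT false = true
[2] NOT true = false
[3.1.1.1] false OR false = false
[3.1.1] NOT false = true
[3.1.2.2.1] false OR true = true
[3.1.2.2] NOT true = false
[3.1.2] false OR false = false
[3.1] true AND false = false
[3] NOT false = true
[root] false OR false OR true = true
Overall: true → cleared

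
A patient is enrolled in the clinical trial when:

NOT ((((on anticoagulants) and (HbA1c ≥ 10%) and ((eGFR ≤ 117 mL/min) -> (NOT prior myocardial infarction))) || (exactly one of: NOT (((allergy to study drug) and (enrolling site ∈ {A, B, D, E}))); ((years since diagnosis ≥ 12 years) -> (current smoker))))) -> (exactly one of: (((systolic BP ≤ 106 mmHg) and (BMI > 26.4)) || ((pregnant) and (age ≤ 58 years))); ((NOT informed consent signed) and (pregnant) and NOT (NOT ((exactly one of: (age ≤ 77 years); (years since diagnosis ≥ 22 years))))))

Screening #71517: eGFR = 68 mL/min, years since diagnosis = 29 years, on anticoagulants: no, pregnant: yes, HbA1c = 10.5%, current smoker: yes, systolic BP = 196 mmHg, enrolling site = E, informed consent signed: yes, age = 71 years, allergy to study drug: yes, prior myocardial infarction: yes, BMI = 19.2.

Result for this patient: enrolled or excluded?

Atomic conditions:
  on anticoagulants: no → false
  HbA1c ≥ 10%: 10.5 ≥ 10 is true
  eGFR ≤ 117 mL/min: 68 ≤ 117 is true
  NOT prior myocardial infarction: yes → false
  allergy to study drug: yes → true
  enrolling site ∈ {A, B, D, E}: E is in the set → true
  years since diagnosis ≥ 12 years: 29 ≥ 12 is true
  current smoker: yes → true
  systolic BP ≤ 106 mmHg: 196 ≤ 106 is false
  BMI > 26.4: 19.2 > 26.4 is false
  pregnant: yes → true
  age ≤ 58 years: 71 ≤ 58 is false
  NOT informed consent signed: yes → false
  age ≤ 77 years: 71 ≤ 77 is true
  years since diagnosis ≥ 22 years: 29 ≥ 22 is true
Combine:
[1.1.1.3] true → false = false
[1.1.1] false AND true AND false = false
[1.1.2.1.1] true AND true = true
[1.1.2.1] NOT true = false
[1.1.2.2] true → true = true
[1.1.2] exactly-one(false, true) = true
[1.1] false OR true = true
[1] NOT true = false
[2.1.1] false AND false = false
[2.1.2] true AND false = false
[2.1] false OR false = false
[2.2.3.1.1] exactly-one(true, true) = false
[2.2.3.1] NOT false = true
[2.2.3] NOT true = false
[2.2] false AND true AND false = false
[2] exactly-one(false, false) = false
[root] false → false (antecedent false ⇒ implication holds) = true
Overall: true → enrolled

Enrolled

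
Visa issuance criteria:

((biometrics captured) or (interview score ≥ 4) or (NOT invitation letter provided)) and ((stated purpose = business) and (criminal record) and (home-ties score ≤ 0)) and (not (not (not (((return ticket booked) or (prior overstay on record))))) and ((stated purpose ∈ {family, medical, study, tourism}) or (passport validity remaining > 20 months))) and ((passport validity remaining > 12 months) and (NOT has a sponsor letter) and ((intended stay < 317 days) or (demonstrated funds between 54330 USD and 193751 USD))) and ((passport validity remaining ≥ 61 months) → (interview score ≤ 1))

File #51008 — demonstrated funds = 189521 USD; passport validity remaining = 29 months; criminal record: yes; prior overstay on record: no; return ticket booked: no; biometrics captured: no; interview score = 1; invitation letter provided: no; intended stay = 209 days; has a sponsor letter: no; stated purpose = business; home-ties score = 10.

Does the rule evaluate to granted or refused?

Atomic conditions:
  biometrics captured: no → false
  interview score ≥ 4: 1 ≥ 4 is false
  NOT invitation letter provided: no → true
  stated purpose = business: business == business is true
  criminal record: yes → true
  home-ties score ≤ 0: 10 ≤ 0 is false
  return ticket booked: no → false
  prior overstay on record: no → false
  stated purpose ∈ {family, medical, study, tourism}: business is not in the set → false
  passport validity remaining > 20 months: 29 > 20 is true
  passport validity remaining > 12 months: 29 > 12 is true
  NOT has a sponsor letter: no → true
  intended stay < 317 days: 209 < 317 is true
  demonstrated funds between 54330 USD and 193751 USD: 189521 in [54330, 193751] is true
  passport validity remaining ≥ 61 months: 29 ≥ 61 is false
  interview score ≤ 1: 1 ≤ 1 is true
Combine:
[1] false OR false OR true = true
[2] true AND true AND false = false
[3.1.1.1.1] false OR false = false
[3.1.1.1] NOT false = true
[3.1.1] NOT true = false
[3.1] NOT false = true
[3.2] false OR true = true
[3] true AND true = true
[4.3] true OR true = true
[4] true AND true AND true = true
[5] false → true (antecedent false ⇒ implication holds) = true
[root] true AND false AND true AND true AND true = false
Overall: false → refused

Refused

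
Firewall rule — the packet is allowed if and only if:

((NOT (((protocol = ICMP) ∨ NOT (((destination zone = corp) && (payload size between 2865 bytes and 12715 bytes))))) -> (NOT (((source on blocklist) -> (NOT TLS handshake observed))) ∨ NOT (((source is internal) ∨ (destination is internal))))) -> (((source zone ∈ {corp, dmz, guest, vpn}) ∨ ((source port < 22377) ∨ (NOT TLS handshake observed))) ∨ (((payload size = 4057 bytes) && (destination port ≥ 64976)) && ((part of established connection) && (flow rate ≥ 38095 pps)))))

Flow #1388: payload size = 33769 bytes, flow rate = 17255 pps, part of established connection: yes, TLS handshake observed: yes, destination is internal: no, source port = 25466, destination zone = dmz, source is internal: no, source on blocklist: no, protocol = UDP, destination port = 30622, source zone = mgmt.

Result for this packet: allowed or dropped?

Dropped

Atomic conditions:
  protocol = ICMP: UDP == ICMP is false
  destination zone = corp: dmz == corp is false
  payload size between 2865 bytes and 12715 bytes: 33769 in [2865, 12715] is false
  source on blocklist: no → false
  NOT TLS handshake observed: yes → false
  source is internal: no → false
  destination is internal: no → false
  source zone ∈ {corp, dmz, guest, vpn}: mgmt is not in the set → false
  source port < 22377: 25466 < 22377 is false
  payload size = 4057 bytes: 33769 == 4057 is false
  destination port ≥ 64976: 30622 ≥ 64976 is false
  part of established connection: yes → true
  flow rate ≥ 38095 pps: 17255 ≥ 38095 is false
Combine:
[1.1.1.2.1] false AND false = false
[1.1.1.2] NOT false = true
[1.1.1] false OR true = true
[1.1] NOT true = false
[1.2.1.1] false → false (antecedent false ⇒ implication holds) = true
[1.2.1] NOT true = false
[1.2.2.1] false OR false = false
[1.2.2] NOT false = true
[1.2] false OR true = true
[1] false → true (antecedent false ⇒ implication holds) = true
[2.1.2] false OR false = false
[2.1] false OR false = false
[2.2.1] false AND false = false
[2.2.2] true AND false = false
[2.2] false AND false = false
[2] false OR false = false
[root] true → false = false
Overall: false → dropped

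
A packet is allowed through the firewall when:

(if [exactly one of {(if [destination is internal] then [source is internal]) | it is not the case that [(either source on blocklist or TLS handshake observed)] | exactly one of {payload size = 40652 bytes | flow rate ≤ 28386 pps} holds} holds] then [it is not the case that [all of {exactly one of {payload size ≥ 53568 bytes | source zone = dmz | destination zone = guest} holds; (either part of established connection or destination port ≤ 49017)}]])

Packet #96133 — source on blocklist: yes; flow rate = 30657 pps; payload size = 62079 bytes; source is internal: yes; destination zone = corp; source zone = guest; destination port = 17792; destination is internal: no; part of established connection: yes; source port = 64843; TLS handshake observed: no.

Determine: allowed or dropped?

Atomic conditions:
  destination is internal: no → false
  source is internal: yes → true
  source on blocklist: yes → true
  TLS handshake observed: no → false
  payload size = 40652 bytes: 62079 == 40652 is false
  flow rate ≤ 28386 pps: 30657 ≤ 28386 is false
  payload size ≥ 53568 bytes: 62079 ≥ 53568 is true
  source zone = dmz: guest == dmz is false
  destination zone = guest: corp == guest is false
  part of established connection: yes → true
  destination port ≤ 49017: 17792 ≤ 49017 is true
Combine:
[1.1] false → true (antecedent false ⇒ implication holds) = true
[1.2.1] true OR false = true
[1.2] NOT true = false
[1.3] exactly-one(false, false) = false
[1] exactly-one(true, false, false) = true
[2.1.1] exactly-one(true, false, false) = true
[2.1.2] true OR true = true
[2.1] true AND true = true
[2] NOT true = false
[root] true → false = false
Overall: false → dropped

Dropped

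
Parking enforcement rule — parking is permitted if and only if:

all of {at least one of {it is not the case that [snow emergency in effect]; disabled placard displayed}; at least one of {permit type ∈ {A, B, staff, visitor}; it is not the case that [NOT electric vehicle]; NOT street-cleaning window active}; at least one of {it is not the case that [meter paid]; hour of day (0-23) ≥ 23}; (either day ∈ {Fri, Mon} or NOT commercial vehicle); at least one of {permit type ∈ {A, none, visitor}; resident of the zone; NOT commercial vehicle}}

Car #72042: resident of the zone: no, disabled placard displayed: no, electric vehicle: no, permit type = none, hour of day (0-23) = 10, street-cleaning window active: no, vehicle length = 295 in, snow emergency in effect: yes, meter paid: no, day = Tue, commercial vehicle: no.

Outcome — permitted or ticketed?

Ticketed

Atomic conditions:
  snow emergency in effect: yes → true
  disabled placard displayed: no → false
  permit type ∈ {A, B, staff, visitor}: none is not in the set → false
  NOT electric vehicle: no → true
  NOT street-cleaning window active: no → true
  meter paid: no → false
  hour of day (0-23) ≥ 23: 10 ≥ 23 is false
  day ∈ {Fri, Mon}: Tue is not in the set → false
  NOT commercial vehicle: no → true
  permit type ∈ {A, none, visitor}: none is in the set → true
  resident of the zone: no → false
Combine:
[1.1] NOT true = false
[1] false OR false = false
[2.2] NOT true = false
[2] false OR false OR true = true
[3.1] NOT false = true
[3] true OR false = true
[4] false OR true = true
[5] true OR false OR true = true
[root] false AND true AND true AND true AND true = false
Overall: false → ticketed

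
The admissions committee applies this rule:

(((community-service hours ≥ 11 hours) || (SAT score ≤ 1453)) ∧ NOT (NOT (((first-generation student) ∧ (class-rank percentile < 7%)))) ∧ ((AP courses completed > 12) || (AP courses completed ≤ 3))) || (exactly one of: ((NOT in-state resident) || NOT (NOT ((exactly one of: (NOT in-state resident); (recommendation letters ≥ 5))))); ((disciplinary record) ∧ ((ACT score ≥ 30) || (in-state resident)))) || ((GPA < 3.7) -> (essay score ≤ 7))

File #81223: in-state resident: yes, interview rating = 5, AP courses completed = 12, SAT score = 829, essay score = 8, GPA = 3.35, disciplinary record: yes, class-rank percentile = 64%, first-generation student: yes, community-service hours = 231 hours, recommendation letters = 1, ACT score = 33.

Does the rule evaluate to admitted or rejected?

Atomic conditions:
  community-service hours ≥ 11 hours: 231 ≥ 11 is true
  SAT score ≤ 1453: 829 ≤ 1453 is true
  first-generation student: yes → true
  class-rank percentile < 7%: 64 < 7 is false
  AP courses completed > 12: 12 > 12 is false
  AP courses completed ≤ 3: 12 ≤ 3 is false
  NOT in-state resident: yes → false
  recommendation letters ≥ 5: 1 ≥ 5 is false
  disciplinary record: yes → true
  ACT score ≥ 30: 33 ≥ 30 is true
  in-state resident: yes → true
  GPA < 3.7: 3.35 < 3.7 is true
  essay score ≤ 7: 8 ≤ 7 is false
Combine:
[1.1] true OR true = true
[1.2.1.1] true AND false = false
[1.2.1] NOT false = true
[1.2] NOT true = false
[1.3] false OR false = false
[1] true AND false AND false = false
[2.1.2.1.1] exactly-one(false, false) = false
[2.1.2.1] NOT false = true
[2.1.2] NOT true = false
[2.1] false OR false = false
[2.2.2] true OR true = true
[2.2] true AND true = true
[2] exactly-one(false, true) = true
[3] true → false = false
[root] false OR true OR false = true
Overall: true → admitted

Admitted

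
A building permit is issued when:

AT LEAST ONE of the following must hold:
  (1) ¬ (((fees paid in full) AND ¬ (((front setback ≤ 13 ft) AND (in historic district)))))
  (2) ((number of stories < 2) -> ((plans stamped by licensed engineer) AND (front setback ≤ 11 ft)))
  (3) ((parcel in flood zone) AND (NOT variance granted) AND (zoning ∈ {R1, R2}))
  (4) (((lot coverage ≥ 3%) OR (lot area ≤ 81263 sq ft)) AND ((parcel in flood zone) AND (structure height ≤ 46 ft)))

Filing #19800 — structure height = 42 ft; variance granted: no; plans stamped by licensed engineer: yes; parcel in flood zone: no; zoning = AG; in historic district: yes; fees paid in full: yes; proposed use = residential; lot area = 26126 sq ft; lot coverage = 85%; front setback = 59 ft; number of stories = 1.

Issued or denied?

Atomic conditions:
  fees paid in full: yes → true
  front setback ≤ 13 ft: 59 ≤ 13 is false
  in historic district: yes → true
  number of stories < 2: 1 < 2 is true
  plans stamped by licensed engineer: yes → true
  front setback ≤ 11 ft: 59 ≤ 11 is false
  parcel in flood zone: no → false
  NOT variance granted: no → true
  zoning ∈ {R1, R2}: AG is not in the set → false
  lot coverage ≥ 3%: 85 ≥ 3 is true
  lot area ≤ 81263 sq ft: 26126 ≤ 81263 is true
  structure height ≤ 46 ft: 42 ≤ 46 is true
Combine:
[1.1.2.1] false AND true = false
[1.1.2] NOT false = true
[1.1] true AND true = true
[1] NOT true = false
[2.2] true AND false = false
[2] true → false = false
[3] false AND true AND false = false
[4.1] true OR true = true
[4.2] false AND true = false
[4] true AND false = false
[root] false OR false OR false OR false = false
Overall: false → denied

Denied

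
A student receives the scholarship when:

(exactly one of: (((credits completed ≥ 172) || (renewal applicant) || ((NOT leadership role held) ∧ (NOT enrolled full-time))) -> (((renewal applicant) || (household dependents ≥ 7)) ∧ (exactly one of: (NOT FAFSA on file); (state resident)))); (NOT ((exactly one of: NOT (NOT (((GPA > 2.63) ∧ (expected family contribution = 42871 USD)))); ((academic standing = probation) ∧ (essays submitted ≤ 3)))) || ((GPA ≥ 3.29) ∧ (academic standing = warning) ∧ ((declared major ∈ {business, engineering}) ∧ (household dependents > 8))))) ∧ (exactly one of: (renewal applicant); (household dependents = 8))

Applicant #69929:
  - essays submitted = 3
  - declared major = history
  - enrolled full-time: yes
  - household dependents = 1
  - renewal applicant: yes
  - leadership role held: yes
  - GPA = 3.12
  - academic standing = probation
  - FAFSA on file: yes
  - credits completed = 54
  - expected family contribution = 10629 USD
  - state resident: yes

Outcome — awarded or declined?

Awarded

Atomic conditions:
  credits completed ≥ 172: 54 ≥ 172 is false
  renewal applicant: yes → true
  NOT leadership role held: yes → false
  NOT enrolled full-time: yes → false
  household dependents ≥ 7: 1 ≥ 7 is false
  NOT FAFSA on file: yes → false
  state resident: yes → true
  GPA > 2.63: 3.12 > 2.63 is true
  expected family contribution = 42871 USD: 10629 == 42871 is false
  academic standing = probation: probation == probation is true
  essays submitted ≤ 3: 3 ≤ 3 is true
  GPA ≥ 3.29: 3.12 ≥ 3.29 is false
  academic standing = warning: probation == warning is false
  declared major ∈ {business, engineering}: history is not in the set → false
  household dependents > 8: 1 > 8 is false
  household dependents = 8: 1 == 8 is false
Combine:
[1.1.1.3] false AND false = false
[1.1.1] false OR true OR false = true
[1.1.2.1] true OR false = true
[1.1.2.2] exactly-one(false, true) = true
[1.1.2] true AND true = true
[1.1] true → true = true
[1.2.1.1.1.1.1] true AND false = false
[1.2.1.1.1.1] NOT false = true
[1.2.1.1.1] NOT true = false
[1.2.1.1.2] true AND true = true
[1.2.1.1] exactly-one(false, true) = true
[1.2.1] NOT true = false
[1.2.2.3] false AND false = false
[1.2.2] false AND false AND false = false
[1.2] false OR false = false
[1] exactly-one(true, false) = true
[2] exactly-one(true, false) = true
[root] true AND true = true
Overall: true → awarded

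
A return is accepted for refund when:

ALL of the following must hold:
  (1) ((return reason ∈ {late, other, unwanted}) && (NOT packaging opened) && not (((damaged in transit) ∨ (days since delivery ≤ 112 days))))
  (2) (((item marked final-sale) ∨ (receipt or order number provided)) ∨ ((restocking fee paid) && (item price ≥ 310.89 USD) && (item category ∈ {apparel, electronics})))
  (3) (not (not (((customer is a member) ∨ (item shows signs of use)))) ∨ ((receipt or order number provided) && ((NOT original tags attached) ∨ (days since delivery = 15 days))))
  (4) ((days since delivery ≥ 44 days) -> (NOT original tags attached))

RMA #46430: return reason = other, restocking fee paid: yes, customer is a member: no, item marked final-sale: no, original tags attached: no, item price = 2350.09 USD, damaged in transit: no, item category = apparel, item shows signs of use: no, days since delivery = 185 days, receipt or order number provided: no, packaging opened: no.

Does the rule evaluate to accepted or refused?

Atomic conditions:
  return reason ∈ {late, other, unwanted}: other is in the set → true
  NOT packaging opened: no → true
  damaged in transit: no → false
  days since delivery ≤ 112 days: 185 ≤ 112 is false
  item marked final-sale: no → false
  receipt or order number provided: no → false
  restocking fee paid: yes → true
  item price ≥ 310.89 USD: 2350.09 ≥ 310.89 is true
  item category ∈ {apparel, electronics}: apparel is in the set → true
  customer is a member: no → false
  item shows signs of use: no → false
  NOT original tags attached: no → true
  days since delivery = 15 days: 185 == 15 is false
  days since delivery ≥ 44 days: 185 ≥ 44 is true
Combine:
[1.3.1] false OR false = false
[1.3] NOT false = true
[1] true AND true AND true = true
[2.1] false OR false = false
[2.2] true AND true AND true = true
[2] false OR true = true
[3.1.1.1] false OR false = false
[3.1.1] NOT false = true
[3.1] NOT true = false
[3.2.2] true OR false = true
[3.2] false AND true = false
[3] false OR false = false
[4] true → true = true
[root] true AND true AND false AND true = false
Overall: false → refused

Refused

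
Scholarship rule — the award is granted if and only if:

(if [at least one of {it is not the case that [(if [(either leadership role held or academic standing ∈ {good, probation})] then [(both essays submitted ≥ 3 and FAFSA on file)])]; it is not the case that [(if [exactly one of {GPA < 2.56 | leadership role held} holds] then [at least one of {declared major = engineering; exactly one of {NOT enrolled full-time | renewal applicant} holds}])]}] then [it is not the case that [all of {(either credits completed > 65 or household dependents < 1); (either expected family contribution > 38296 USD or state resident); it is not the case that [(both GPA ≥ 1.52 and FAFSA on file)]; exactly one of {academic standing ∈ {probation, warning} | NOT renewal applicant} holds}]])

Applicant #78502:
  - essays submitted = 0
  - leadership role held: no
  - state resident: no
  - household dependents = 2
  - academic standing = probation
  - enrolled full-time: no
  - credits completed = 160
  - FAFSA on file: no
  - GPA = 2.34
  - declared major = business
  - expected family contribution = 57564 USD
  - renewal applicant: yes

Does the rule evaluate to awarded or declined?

Atomic conditions:
  leadership role held: no → false
  academic standing ∈ {good, probation}: probation is in the set → true
  essays submitted ≥ 3: 0 ≥ 3 is false
  FAFSA on file: no → false
  GPA < 2.56: 2.34 < 2.56 is true
  declared major = engineering: business == engineering is false
  NOT enrolled full-time: no → true
  renewal applicant: yes → true
  credits completed > 65: 160 > 65 is true
  household dependents < 1: 2 < 1 is false
  expected family contribution > 38296 USD: 57564 > 38296 is true
  state resident: no → false
  GPA ≥ 1.52: 2.34 ≥ 1.52 is true
  academic standing ∈ {probation, warning}: probation is in the set → true
  NOT renewal applicant: yes → false
Combine:
[1.1.1.1] false OR true = true
[1.1.1.2] false AND false = false
[1.1.1] true → false = false
[1.1] NOT false = true
[1.2.1.1] exactly-one(true, false) = true
[1.2.1.2.2] exactly-one(true, true) = false
[1.2.1.2] false OR false = false
[1.2.1] true → false = false
[1.2] NOT false = true
[1] true OR true = true
[2.1.1] true OR false = true
[2.1.2] true OR false = true
[2.1.3.1] true AND false = false
[2.1.3] NOT false = true
[2.1.4] exactly-one(true, false) = true
[2.1] true AND true AND true AND true = true
[2] NOT true = false
[root] true → false = false
Overall: false → declined

Declined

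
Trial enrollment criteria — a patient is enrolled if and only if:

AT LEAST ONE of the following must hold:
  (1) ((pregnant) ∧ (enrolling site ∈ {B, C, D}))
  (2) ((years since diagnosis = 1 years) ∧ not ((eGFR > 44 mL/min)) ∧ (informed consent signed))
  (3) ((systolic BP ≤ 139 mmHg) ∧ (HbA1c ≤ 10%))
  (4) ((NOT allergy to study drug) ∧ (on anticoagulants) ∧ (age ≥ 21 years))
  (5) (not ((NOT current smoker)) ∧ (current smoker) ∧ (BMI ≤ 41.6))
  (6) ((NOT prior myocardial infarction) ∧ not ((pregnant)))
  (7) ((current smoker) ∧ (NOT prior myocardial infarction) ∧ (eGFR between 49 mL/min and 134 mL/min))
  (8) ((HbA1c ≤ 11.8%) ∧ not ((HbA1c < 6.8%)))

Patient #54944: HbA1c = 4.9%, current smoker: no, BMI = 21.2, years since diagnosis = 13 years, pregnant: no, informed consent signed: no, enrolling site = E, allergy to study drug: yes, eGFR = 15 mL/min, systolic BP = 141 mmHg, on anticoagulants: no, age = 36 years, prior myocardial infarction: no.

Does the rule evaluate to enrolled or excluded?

Enrolled

Atomic conditions:
  pregnant: no → false
  enrolling site ∈ {B, C, D}: E is not in the set → false
  years since diagnosis = 1 years: 13 == 1 is false
  eGFR > 44 mL/min: 15 > 44 is false
  informed consent signed: no → false
  systolic BP ≤ 139 mmHg: 141 ≤ 139 is false
  HbA1c ≤ 10%: 4.9 ≤ 10 is true
  NOT allergy to study drug: yes → false
  on anticoagulants: no → false
  age ≥ 21 years: 36 ≥ 21 is true
  NOT current smoker: no → true
  current smoker: no → false
  BMI ≤ 41.6: 21.2 ≤ 41.6 is true
  NOT prior myocardial infarction: no → true
  eGFR between 49 mL/min and 134 mL/min: 15 in [49, 134] is false
  HbA1c ≤ 11.8%: 4.9 ≤ 11.8 is true
  HbA1c < 6.8%: 4.9 < 6.8 is true
Combine:
[1] false AND false = false
[2.2] NOT false = true
[2] false AND true AND false = false
[3] false AND true = false
[4] false AND false AND true = false
[5.1] NOT true = false
[5] false AND false AND true = false
[6.2] NOT false = true
[6] true AND true = true
[7] false AND true AND false = false
[8.2] NOT true = false
[8] true AND false = false
[root] false OR false OR false OR false OR false OR true OR false OR false = true
Overall: true → enrolled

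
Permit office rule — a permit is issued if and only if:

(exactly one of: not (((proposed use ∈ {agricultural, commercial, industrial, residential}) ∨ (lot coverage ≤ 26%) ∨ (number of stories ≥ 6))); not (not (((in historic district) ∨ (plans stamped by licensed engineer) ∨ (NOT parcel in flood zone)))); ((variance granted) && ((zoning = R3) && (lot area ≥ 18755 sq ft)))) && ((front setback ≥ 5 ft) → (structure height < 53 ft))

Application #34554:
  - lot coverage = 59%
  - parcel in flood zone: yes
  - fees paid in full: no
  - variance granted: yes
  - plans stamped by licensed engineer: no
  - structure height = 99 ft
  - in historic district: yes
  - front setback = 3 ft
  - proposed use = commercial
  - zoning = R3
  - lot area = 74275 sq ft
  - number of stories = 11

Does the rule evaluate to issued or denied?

Denied

Atomic conditions:
  proposed use ∈ {agricultural, commercial, industrial, residential}: commercial is in the set → true
  lot coverage ≤ 26%: 59 ≤ 26 is false
  number of stories ≥ 6: 11 ≥ 6 is true
  in historic district: yes → true
  plans stamped by licensed engineer: no → false
  NOT parcel in flood zone: yes → false
  variance granted: yes → true
  zoning = R3: R3 == R3 is true
  lot area ≥ 18755 sq ft: 74275 ≥ 18755 is true
  front setback ≥ 5 ft: 3 ≥ 5 is false
  structure height < 53 ft: 99 < 53 is false
Combine:
[1.1.1] true OR false OR true = true
[1.1] NOT true = false
[1.2.1.1] true OR false OR false = true
[1.2.1] NOT true = false
[1.2] NOT false = true
[1.3.2] true AND true = true
[1.3] true AND true = true
[1] exactly-one(false, true, true) = false
[2] false → false (antecedent false ⇒ implication holds) = true
[root] false AND true = false
Overall: false → denied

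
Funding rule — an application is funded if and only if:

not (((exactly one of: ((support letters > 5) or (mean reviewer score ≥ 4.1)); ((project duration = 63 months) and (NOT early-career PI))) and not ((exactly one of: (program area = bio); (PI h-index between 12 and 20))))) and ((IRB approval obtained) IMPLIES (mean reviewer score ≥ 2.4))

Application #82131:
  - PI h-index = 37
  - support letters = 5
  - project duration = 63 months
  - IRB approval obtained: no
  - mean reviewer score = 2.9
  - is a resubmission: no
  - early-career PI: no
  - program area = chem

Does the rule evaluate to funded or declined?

Atomic conditions:
  support letters > 5: 5 > 5 is false
  mean reviewer score ≥ 4.1: 2.9 ≥ 4.1 is false
  project duration = 63 months: 63 == 63 is true
  NOT early-career PI: no → true
  program area = bio: chem == bio is false
  PI h-index between 12 and 20: 37 in [12, 20] is false
  IRB approval obtained: no → false
  mean reviewer score ≥ 2.4: 2.9 ≥ 2.4 is true
Combine:
[1.1.1.1] false OR false = false
[1.1.1.2] true AND true = true
[1.1.1] exactly-one(false, true) = true
[1.1.2.1] exactly-one(false, false) = false
[1.1.2] NOT false = true
[1.1] true AND true = true
[1] NOT true = false
[2] false → true (antecedent false ⇒ implication holds) = true
[root] false AND true = false
Overall: false → declined

Declined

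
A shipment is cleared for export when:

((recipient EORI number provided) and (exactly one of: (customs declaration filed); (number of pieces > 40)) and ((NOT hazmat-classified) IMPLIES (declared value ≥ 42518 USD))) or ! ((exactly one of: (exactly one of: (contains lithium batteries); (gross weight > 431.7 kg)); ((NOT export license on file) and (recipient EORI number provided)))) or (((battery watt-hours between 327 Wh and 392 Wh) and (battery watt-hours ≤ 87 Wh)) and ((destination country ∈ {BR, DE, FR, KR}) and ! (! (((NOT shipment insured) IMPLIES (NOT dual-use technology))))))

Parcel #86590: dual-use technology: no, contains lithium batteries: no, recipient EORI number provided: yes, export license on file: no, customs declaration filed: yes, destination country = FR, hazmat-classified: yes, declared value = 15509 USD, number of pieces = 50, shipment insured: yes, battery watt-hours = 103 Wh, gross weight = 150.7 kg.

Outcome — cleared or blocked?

Blocked

Atomic conditions:
  recipient EORI number provided: yes → true
  customs declaration filed: yes → true
  number of pieces > 40: 50 > 40 is true
  NOT hazmat-classified: yes → false
  declared value ≥ 42518 USD: 15509 ≥ 42518 is false
  contains lithium batteries: no → false
  gross weight > 431.7 kg: 150.7 > 431.7 is false
  NOT export license on file: no → true
  battery watt-hours between 327 Wh and 392 Wh: 103 in [327, 392] is false
  battery watt-hours ≤ 87 Wh: 103 ≤ 87 is false
  destination country ∈ {BR, DE, FR, KR}: FR is in the set → true
  NOT shipment insured: yes → false
  NOT dual-use technology: no → true
Combine:
[1.2] exactly-one(true, true) = false
[1.3] false → false (antecedent false ⇒ implication holds) = true
[1] true AND false AND true = false
[2.1.1] exactly-one(false, false) = false
[2.1.2] true AND true = true
[2.1] exactly-one(false, true) = true
[2] NOT true = false
[3.1] false AND false = false
[3.2.2.1.1] false → true (antecedent false ⇒ implication holds) = true
[3.2.2.1] NOT true = false
[3.2.2] NOT false = true
[3.2] true AND true = true
[3] false AND true = false
[root] false OR false OR false = false
Overall: false → blocked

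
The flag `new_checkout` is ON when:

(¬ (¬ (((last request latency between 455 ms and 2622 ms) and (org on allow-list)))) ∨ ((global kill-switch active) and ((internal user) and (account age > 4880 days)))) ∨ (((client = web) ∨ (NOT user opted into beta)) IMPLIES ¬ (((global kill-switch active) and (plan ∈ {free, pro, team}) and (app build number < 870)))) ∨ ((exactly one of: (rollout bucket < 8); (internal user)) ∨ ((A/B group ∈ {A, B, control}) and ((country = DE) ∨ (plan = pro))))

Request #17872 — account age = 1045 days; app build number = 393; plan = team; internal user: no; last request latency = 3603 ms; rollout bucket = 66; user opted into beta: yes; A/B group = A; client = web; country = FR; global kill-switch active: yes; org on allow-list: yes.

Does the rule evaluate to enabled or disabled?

Atomic conditions:
  last request latency between 455 ms and 2622 ms: 3603 in [455, 2622] is false
  org on allow-list: yes → true
  global kill-switch active: yes → true
  internal user: no → false
  account age > 4880 days: 1045 > 4880 is false
  client = web: web == web is true
  NOT user opted into beta: yes → false
  plan ∈ {free, pro, team}: team is in the set → true
  app build number < 870: 393 < 870 is true
  rollout bucket < 8: 66 < 8 is false
  A/B group ∈ {A, B, control}: A is in the set → true
  country = DE: FR == DE is false
  plan = pro: team == pro is false
Combine:
[1.1.1.1] false AND true = false
[1.1.1] NOT false = true
[1.1] NOT true = false
[1.2.2] false AND false = false
[1.2] true AND false = false
[1] false OR false = false
[2.1] true OR false = true
[2.2.1] true AND true AND true = true
[2.2] NOT true = false
[2] true → false = false
[3.1] exactly-one(false, false) = false
[3.2.2] false OR false = false
[3.2] true AND false = false
[3] false OR false = false
[root] false OR false OR false = false
Overall: false → disabled

Disabled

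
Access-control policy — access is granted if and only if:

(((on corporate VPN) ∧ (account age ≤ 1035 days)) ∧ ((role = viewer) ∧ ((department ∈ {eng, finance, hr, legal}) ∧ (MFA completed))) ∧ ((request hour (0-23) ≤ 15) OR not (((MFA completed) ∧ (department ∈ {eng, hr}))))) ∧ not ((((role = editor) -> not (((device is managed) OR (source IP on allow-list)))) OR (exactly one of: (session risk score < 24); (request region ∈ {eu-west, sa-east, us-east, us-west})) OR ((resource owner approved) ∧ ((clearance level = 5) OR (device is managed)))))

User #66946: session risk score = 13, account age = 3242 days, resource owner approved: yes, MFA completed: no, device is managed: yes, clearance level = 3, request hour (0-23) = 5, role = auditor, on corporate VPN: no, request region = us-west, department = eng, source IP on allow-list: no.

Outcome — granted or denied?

Atomic conditions:
  on corporate VPN: no → false
  account age ≤ 1035 days: 3242 ≤ 1035 is false
  role = viewer: auditor == viewer is false
  department ∈ {eng, finance, hr, legal}: eng is in the set → true
  MFA completed: no → false
  request hour (0-23) ≤ 15: 5 ≤ 15 is true
  department ∈ {eng, hr}: eng is in the set → true
  role = editor: auditor == editor is false
  device is managed: yes → true
  source IP on allow-list: no → false
  session risk score < 24: 13 < 24 is true
  request region ∈ {eu-west, sa-east, us-east, us-west}: us-west is in the set → true
  resource owner approved: yes → true
  clearance level = 5: 3 == 5 is false
Combine:
[1.1] false AND false = false
[1.2.2] true AND false = false
[1.2] false AND false = false
[1.3.2.1] false AND true = false
[1.3.2] NOT false = true
[1.3] true OR true = true
[1] false AND false AND true = false
[2.1.1.2.1] true OR false = true
[2.1.1.2] NOT true = false
[2.1.1] false → false (antecedent false ⇒ implication holds) = true
[2.1.2] exactly-one(true, true) = false
[2.1.3.2] false OR true = true
[2.1.3] true AND true = true
[2.1] true OR false OR true = true
[2] NOT true = false
[root] false AND false = false
Overall: false → denied

Denied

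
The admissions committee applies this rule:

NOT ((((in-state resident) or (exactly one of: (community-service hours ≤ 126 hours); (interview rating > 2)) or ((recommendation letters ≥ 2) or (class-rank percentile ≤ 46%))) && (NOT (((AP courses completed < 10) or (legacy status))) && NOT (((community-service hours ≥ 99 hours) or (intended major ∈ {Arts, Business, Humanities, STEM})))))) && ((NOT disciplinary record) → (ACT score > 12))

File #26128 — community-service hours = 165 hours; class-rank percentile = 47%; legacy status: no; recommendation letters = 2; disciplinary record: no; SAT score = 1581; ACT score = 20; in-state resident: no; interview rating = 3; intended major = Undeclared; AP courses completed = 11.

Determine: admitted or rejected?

Admitted

Atomic conditions:
  in-state resident: no → false
  community-service hours ≤ 126 hours: 165 ≤ 126 is false
  interview rating > 2: 3 > 2 is true
  recommendation letters ≥ 2: 2 ≥ 2 is true
  class-rank percentile ≤ 46%: 47 ≤ 46 is false
  AP courses completed < 10: 11 < 10 is false
  legacy status: no → false
  community-service hours ≥ 99 hours: 165 ≥ 99 is true
  intended major ∈ {Arts, Business, Humanities, STEM}: Undeclared is not in the set → false
  NOT disciplinary record: no → true
  ACT score > 12: 20 > 12 is true
Combine:
[1.1.1.2] exactly-one(false, true) = true
[1.1.1.3] true OR false = true
[1.1.1] false OR true OR true = true
[1.1.2.1.1] false OR false = false
[1.1.2.1] NOT false = true
[1.1.2.2.1] true OR false = true
[1.1.2.2] NOT true = false
[1.1.2] true AND false = false
[1.1] true AND false = false
[1] NOT false = true
[2] true → true = true
[root] true AND true = true
Overall: true → admitted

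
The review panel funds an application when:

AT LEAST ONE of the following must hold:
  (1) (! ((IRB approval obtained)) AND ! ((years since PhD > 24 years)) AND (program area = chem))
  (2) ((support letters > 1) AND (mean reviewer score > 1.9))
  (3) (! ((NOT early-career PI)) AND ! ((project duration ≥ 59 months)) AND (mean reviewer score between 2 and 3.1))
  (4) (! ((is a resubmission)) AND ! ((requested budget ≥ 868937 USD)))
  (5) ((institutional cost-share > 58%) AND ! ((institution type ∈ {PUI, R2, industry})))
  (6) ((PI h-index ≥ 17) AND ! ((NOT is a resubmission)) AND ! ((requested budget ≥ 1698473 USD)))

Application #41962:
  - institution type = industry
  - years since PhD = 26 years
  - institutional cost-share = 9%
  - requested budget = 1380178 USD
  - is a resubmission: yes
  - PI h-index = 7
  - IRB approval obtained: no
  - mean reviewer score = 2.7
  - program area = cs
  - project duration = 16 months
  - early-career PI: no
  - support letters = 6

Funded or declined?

Funded

Atomic conditions:
  IRB approval obtained: no → false
  years since PhD > 24 years: 26 > 24 is true
  program area = chem: cs == chem is false
  support letters > 1: 6 > 1 is true
  mean reviewer score > 1.9: 2.7 > 1.9 is true
  NOT early-career PI: no → true
  project duration ≥ 59 months: 16 ≥ 59 is false
  mean reviewer score between 2 and 3.1: 2.7 in [2, 3.1] is true
  is a resubmission: yes → true
  requested budget ≥ 868937 USD: 1380178 ≥ 868937 is true
  institutional cost-share > 58%: 9 > 58 is false
  institution type ∈ {PUI, R2, industry}: industry is in the set → true
  PI h-index ≥ 17: 7 ≥ 17 is false
  NOT is a resubmission: yes → false
  requested budget ≥ 1698473 USD: 1380178 ≥ 1698473 is false
Combine:
[1.1] NOT false = true
[1.2] NOT true = false
[1] true AND false AND false = false
[2] true AND true = true
[3.1] NOT true = false
[3.2] NOT false = true
[3] false AND true AND true = false
[4.1] NOT true = false
[4.2] NOT true = false
[4] false AND false = false
[5.2] NOT true = false
[5] false AND false = false
[6.2] NOT false = true
[6.3] NOT false = true
[6] false AND true AND true = false
[root] false OR true OR false OR false OR false OR false = true
Overall: true → funded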